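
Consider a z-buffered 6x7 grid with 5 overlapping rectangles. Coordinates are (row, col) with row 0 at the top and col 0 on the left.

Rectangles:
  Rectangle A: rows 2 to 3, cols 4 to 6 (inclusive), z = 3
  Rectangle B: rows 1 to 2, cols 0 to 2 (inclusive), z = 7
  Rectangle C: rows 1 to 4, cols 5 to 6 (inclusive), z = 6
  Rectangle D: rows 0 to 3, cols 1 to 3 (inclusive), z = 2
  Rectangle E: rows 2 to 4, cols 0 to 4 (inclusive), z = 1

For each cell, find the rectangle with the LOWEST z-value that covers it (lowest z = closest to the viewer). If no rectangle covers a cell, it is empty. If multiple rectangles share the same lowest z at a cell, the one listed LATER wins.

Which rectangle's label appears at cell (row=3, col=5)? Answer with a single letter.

Check cell (3,5):
  A: rows 2-3 cols 4-6 z=3 -> covers; best now A (z=3)
  B: rows 1-2 cols 0-2 -> outside (row miss)
  C: rows 1-4 cols 5-6 z=6 -> covers; best now A (z=3)
  D: rows 0-3 cols 1-3 -> outside (col miss)
  E: rows 2-4 cols 0-4 -> outside (col miss)
Winner: A at z=3

Answer: A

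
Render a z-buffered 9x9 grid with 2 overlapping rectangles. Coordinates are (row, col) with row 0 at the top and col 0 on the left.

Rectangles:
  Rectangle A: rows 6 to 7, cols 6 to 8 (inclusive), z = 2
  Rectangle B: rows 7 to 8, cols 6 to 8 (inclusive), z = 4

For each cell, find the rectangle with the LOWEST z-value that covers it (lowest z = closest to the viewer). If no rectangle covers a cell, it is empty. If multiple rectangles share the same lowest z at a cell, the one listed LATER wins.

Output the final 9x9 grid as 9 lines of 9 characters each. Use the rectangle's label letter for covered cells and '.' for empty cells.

.........
.........
.........
.........
.........
.........
......AAA
......AAA
......BBB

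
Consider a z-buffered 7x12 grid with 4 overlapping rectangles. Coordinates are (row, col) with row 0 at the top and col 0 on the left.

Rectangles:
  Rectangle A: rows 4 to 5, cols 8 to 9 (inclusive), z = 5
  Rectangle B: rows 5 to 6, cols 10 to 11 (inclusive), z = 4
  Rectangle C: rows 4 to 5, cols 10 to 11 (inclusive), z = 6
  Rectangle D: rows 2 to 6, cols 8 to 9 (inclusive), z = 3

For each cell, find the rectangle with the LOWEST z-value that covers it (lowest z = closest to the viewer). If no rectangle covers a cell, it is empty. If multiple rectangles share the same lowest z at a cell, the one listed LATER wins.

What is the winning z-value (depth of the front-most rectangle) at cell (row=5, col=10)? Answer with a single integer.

Answer: 4

Derivation:
Check cell (5,10):
  A: rows 4-5 cols 8-9 -> outside (col miss)
  B: rows 5-6 cols 10-11 z=4 -> covers; best now B (z=4)
  C: rows 4-5 cols 10-11 z=6 -> covers; best now B (z=4)
  D: rows 2-6 cols 8-9 -> outside (col miss)
Winner: B at z=4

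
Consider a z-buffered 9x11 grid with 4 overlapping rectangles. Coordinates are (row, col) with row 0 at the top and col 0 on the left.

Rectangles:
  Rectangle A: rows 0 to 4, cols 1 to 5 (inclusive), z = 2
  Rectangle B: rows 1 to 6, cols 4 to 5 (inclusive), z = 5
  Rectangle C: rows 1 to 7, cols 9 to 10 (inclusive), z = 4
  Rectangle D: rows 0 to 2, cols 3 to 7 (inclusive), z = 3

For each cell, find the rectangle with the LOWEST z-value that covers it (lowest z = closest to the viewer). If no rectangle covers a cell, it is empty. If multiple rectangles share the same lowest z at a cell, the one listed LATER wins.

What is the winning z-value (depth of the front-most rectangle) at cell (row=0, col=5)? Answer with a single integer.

Check cell (0,5):
  A: rows 0-4 cols 1-5 z=2 -> covers; best now A (z=2)
  B: rows 1-6 cols 4-5 -> outside (row miss)
  C: rows 1-7 cols 9-10 -> outside (row miss)
  D: rows 0-2 cols 3-7 z=3 -> covers; best now A (z=2)
Winner: A at z=2

Answer: 2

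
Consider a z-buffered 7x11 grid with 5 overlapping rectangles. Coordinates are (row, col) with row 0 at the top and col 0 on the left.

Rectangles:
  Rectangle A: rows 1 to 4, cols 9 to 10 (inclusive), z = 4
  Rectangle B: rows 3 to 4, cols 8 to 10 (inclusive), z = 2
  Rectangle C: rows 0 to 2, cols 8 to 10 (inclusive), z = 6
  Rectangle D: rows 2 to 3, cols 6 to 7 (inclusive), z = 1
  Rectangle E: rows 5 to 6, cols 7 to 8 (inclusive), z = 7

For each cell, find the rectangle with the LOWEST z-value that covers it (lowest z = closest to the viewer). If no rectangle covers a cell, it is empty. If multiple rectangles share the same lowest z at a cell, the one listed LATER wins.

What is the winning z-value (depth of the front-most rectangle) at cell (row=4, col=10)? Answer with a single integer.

Check cell (4,10):
  A: rows 1-4 cols 9-10 z=4 -> covers; best now A (z=4)
  B: rows 3-4 cols 8-10 z=2 -> covers; best now B (z=2)
  C: rows 0-2 cols 8-10 -> outside (row miss)
  D: rows 2-3 cols 6-7 -> outside (row miss)
  E: rows 5-6 cols 7-8 -> outside (row miss)
Winner: B at z=2

Answer: 2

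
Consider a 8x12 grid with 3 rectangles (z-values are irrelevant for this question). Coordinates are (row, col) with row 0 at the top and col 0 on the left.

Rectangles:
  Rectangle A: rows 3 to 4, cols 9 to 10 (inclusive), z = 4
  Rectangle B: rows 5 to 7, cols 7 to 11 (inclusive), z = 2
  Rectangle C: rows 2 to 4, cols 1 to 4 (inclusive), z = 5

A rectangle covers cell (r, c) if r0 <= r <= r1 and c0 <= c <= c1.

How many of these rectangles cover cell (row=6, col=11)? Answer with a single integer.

Answer: 1

Derivation:
Check cell (6,11):
  A: rows 3-4 cols 9-10 -> outside (row miss)
  B: rows 5-7 cols 7-11 -> covers
  C: rows 2-4 cols 1-4 -> outside (row miss)
Count covering = 1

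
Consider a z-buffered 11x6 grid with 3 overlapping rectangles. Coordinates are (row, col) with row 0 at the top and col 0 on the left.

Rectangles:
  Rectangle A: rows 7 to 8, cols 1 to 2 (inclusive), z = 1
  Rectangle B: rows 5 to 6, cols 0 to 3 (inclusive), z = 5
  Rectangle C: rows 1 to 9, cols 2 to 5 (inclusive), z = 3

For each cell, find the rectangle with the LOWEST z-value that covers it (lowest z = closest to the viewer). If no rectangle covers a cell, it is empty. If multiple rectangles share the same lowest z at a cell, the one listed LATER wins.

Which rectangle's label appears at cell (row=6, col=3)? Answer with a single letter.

Answer: C

Derivation:
Check cell (6,3):
  A: rows 7-8 cols 1-2 -> outside (row miss)
  B: rows 5-6 cols 0-3 z=5 -> covers; best now B (z=5)
  C: rows 1-9 cols 2-5 z=3 -> covers; best now C (z=3)
Winner: C at z=3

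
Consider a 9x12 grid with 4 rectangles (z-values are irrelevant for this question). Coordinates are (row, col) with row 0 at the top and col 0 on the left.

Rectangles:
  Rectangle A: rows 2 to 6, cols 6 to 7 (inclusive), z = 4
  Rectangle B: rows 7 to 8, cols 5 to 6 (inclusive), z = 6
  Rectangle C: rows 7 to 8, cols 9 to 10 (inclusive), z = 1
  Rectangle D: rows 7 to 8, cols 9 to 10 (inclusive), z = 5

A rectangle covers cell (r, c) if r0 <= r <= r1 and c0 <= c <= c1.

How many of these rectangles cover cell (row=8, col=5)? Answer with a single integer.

Answer: 1

Derivation:
Check cell (8,5):
  A: rows 2-6 cols 6-7 -> outside (row miss)
  B: rows 7-8 cols 5-6 -> covers
  C: rows 7-8 cols 9-10 -> outside (col miss)
  D: rows 7-8 cols 9-10 -> outside (col miss)
Count covering = 1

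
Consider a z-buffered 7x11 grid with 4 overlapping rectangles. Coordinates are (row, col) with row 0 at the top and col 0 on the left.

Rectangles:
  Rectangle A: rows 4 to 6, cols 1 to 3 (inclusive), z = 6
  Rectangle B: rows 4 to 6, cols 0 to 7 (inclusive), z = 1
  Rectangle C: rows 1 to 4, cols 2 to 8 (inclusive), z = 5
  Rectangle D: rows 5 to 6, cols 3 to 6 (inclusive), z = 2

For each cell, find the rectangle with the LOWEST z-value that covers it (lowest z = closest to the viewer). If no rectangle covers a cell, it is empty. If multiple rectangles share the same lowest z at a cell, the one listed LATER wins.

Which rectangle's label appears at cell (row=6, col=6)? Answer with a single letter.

Check cell (6,6):
  A: rows 4-6 cols 1-3 -> outside (col miss)
  B: rows 4-6 cols 0-7 z=1 -> covers; best now B (z=1)
  C: rows 1-4 cols 2-8 -> outside (row miss)
  D: rows 5-6 cols 3-6 z=2 -> covers; best now B (z=1)
Winner: B at z=1

Answer: B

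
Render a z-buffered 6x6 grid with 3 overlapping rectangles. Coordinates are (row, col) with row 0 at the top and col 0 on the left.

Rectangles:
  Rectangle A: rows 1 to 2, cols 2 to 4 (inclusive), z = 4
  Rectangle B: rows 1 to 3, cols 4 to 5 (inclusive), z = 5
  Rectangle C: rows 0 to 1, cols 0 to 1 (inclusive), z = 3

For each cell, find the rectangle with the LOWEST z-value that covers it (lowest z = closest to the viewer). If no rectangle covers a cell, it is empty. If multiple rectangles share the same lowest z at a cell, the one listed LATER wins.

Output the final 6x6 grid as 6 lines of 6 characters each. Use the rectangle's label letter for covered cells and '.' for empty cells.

CC....
CCAAAB
..AAAB
....BB
......
......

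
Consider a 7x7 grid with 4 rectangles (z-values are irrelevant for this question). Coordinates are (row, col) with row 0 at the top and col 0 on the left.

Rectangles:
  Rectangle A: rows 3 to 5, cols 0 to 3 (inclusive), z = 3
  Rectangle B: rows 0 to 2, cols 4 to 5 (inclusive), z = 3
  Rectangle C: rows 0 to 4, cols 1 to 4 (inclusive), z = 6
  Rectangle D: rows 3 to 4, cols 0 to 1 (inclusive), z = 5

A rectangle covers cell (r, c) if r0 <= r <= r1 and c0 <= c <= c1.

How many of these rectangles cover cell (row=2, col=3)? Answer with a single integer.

Answer: 1

Derivation:
Check cell (2,3):
  A: rows 3-5 cols 0-3 -> outside (row miss)
  B: rows 0-2 cols 4-5 -> outside (col miss)
  C: rows 0-4 cols 1-4 -> covers
  D: rows 3-4 cols 0-1 -> outside (row miss)
Count covering = 1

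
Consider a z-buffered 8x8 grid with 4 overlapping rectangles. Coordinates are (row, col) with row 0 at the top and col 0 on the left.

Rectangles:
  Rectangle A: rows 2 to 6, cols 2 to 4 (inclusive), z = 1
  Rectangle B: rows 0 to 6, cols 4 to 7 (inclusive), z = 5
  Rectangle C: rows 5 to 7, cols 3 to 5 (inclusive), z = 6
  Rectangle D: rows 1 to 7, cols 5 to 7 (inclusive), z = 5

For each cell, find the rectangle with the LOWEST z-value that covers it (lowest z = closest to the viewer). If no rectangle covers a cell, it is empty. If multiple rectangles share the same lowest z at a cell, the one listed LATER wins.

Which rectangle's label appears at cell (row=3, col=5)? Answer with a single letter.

Check cell (3,5):
  A: rows 2-6 cols 2-4 -> outside (col miss)
  B: rows 0-6 cols 4-7 z=5 -> covers; best now B (z=5)
  C: rows 5-7 cols 3-5 -> outside (row miss)
  D: rows 1-7 cols 5-7 z=5 -> covers; best now D (z=5)
Winner: D at z=5

Answer: D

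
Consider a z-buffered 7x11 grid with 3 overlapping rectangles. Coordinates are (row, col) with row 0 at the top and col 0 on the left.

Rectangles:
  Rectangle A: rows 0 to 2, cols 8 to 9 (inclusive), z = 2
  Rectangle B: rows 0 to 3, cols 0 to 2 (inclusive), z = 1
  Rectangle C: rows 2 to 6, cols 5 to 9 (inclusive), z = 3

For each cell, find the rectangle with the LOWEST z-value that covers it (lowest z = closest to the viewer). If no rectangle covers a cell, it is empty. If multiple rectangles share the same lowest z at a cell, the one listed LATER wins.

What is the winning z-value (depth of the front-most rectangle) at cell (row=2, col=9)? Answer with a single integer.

Check cell (2,9):
  A: rows 0-2 cols 8-9 z=2 -> covers; best now A (z=2)
  B: rows 0-3 cols 0-2 -> outside (col miss)
  C: rows 2-6 cols 5-9 z=3 -> covers; best now A (z=2)
Winner: A at z=2

Answer: 2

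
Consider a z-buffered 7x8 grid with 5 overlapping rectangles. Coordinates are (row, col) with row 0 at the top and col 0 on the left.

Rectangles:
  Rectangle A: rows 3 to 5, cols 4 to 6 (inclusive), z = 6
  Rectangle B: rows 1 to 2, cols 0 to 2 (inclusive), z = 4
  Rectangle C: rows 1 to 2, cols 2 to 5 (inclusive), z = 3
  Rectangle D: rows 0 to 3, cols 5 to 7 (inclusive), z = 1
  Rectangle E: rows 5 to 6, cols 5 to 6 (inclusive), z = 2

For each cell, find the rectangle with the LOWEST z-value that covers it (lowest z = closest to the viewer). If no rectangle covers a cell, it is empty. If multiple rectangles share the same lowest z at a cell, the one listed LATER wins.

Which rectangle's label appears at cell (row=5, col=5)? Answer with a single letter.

Check cell (5,5):
  A: rows 3-5 cols 4-6 z=6 -> covers; best now A (z=6)
  B: rows 1-2 cols 0-2 -> outside (row miss)
  C: rows 1-2 cols 2-5 -> outside (row miss)
  D: rows 0-3 cols 5-7 -> outside (row miss)
  E: rows 5-6 cols 5-6 z=2 -> covers; best now E (z=2)
Winner: E at z=2

Answer: E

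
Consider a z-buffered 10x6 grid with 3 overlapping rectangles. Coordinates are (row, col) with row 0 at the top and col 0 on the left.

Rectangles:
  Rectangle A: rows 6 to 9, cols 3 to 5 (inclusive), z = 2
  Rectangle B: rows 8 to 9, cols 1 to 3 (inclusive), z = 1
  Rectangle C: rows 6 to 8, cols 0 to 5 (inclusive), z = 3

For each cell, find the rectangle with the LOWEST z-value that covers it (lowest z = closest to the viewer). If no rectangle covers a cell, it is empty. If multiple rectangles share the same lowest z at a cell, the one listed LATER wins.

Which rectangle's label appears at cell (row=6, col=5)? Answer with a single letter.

Answer: A

Derivation:
Check cell (6,5):
  A: rows 6-9 cols 3-5 z=2 -> covers; best now A (z=2)
  B: rows 8-9 cols 1-3 -> outside (row miss)
  C: rows 6-8 cols 0-5 z=3 -> covers; best now A (z=2)
Winner: A at z=2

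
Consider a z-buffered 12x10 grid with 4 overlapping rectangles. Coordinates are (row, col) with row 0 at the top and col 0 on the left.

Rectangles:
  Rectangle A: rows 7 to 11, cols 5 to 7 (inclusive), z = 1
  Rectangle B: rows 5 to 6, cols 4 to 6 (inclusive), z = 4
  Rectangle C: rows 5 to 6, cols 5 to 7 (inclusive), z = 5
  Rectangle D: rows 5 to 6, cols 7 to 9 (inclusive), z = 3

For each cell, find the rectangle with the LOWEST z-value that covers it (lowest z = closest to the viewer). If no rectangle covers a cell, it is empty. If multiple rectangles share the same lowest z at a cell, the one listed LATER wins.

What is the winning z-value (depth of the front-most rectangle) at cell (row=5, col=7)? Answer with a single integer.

Answer: 3

Derivation:
Check cell (5,7):
  A: rows 7-11 cols 5-7 -> outside (row miss)
  B: rows 5-6 cols 4-6 -> outside (col miss)
  C: rows 5-6 cols 5-7 z=5 -> covers; best now C (z=5)
  D: rows 5-6 cols 7-9 z=3 -> covers; best now D (z=3)
Winner: D at z=3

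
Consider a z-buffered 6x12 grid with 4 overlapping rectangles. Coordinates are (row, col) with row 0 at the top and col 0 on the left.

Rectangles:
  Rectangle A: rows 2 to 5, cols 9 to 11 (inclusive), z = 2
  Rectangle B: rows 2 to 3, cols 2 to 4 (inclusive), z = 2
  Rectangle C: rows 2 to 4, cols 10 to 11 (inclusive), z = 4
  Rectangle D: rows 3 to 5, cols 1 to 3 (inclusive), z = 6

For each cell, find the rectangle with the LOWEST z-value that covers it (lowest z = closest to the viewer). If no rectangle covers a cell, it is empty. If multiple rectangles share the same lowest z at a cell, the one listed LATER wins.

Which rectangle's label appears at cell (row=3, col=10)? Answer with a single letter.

Answer: A

Derivation:
Check cell (3,10):
  A: rows 2-5 cols 9-11 z=2 -> covers; best now A (z=2)
  B: rows 2-3 cols 2-4 -> outside (col miss)
  C: rows 2-4 cols 10-11 z=4 -> covers; best now A (z=2)
  D: rows 3-5 cols 1-3 -> outside (col miss)
Winner: A at z=2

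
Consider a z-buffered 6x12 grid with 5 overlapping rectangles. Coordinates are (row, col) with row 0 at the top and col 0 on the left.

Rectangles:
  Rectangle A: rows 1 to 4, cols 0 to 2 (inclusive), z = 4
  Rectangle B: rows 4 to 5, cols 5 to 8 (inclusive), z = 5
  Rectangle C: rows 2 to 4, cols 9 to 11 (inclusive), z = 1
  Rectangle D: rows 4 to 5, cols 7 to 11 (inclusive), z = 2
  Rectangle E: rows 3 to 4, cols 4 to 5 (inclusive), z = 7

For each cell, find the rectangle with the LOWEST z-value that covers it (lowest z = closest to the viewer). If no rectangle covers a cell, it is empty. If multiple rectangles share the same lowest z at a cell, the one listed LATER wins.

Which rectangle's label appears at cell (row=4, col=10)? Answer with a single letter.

Answer: C

Derivation:
Check cell (4,10):
  A: rows 1-4 cols 0-2 -> outside (col miss)
  B: rows 4-5 cols 5-8 -> outside (col miss)
  C: rows 2-4 cols 9-11 z=1 -> covers; best now C (z=1)
  D: rows 4-5 cols 7-11 z=2 -> covers; best now C (z=1)
  E: rows 3-4 cols 4-5 -> outside (col miss)
Winner: C at z=1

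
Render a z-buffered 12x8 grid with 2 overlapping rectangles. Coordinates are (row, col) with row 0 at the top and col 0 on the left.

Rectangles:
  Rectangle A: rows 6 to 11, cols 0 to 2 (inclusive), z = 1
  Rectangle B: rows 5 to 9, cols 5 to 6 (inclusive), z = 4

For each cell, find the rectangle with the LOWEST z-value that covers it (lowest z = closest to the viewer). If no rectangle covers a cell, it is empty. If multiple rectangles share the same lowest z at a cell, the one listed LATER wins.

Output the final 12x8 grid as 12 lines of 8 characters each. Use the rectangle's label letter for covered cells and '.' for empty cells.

........
........
........
........
........
.....BB.
AAA..BB.
AAA..BB.
AAA..BB.
AAA..BB.
AAA.....
AAA.....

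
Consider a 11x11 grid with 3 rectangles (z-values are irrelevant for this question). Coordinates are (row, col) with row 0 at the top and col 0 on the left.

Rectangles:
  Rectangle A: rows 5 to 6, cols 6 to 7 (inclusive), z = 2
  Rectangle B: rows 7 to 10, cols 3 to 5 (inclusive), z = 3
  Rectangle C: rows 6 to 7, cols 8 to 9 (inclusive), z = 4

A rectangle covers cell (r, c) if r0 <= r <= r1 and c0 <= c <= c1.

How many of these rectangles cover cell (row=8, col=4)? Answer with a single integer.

Check cell (8,4):
  A: rows 5-6 cols 6-7 -> outside (row miss)
  B: rows 7-10 cols 3-5 -> covers
  C: rows 6-7 cols 8-9 -> outside (row miss)
Count covering = 1

Answer: 1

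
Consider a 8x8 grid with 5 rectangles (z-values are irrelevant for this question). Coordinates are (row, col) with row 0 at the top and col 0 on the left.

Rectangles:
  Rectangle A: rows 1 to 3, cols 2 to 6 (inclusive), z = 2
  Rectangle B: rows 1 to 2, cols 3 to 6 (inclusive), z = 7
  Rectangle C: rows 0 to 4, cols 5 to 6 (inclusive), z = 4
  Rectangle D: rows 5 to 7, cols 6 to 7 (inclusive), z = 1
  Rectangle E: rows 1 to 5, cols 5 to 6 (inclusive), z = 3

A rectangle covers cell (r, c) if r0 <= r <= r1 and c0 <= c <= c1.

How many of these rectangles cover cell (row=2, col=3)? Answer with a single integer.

Check cell (2,3):
  A: rows 1-3 cols 2-6 -> covers
  B: rows 1-2 cols 3-6 -> covers
  C: rows 0-4 cols 5-6 -> outside (col miss)
  D: rows 5-7 cols 6-7 -> outside (row miss)
  E: rows 1-5 cols 5-6 -> outside (col miss)
Count covering = 2

Answer: 2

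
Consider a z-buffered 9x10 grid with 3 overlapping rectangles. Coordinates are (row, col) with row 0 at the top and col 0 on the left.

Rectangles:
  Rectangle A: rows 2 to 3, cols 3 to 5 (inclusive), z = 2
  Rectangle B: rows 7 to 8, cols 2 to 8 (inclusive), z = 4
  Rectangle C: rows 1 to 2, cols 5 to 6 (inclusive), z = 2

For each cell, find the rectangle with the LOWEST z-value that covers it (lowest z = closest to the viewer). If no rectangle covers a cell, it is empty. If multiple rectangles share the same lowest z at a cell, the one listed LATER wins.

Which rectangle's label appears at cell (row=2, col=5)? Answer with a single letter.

Answer: C

Derivation:
Check cell (2,5):
  A: rows 2-3 cols 3-5 z=2 -> covers; best now A (z=2)
  B: rows 7-8 cols 2-8 -> outside (row miss)
  C: rows 1-2 cols 5-6 z=2 -> covers; best now C (z=2)
Winner: C at z=2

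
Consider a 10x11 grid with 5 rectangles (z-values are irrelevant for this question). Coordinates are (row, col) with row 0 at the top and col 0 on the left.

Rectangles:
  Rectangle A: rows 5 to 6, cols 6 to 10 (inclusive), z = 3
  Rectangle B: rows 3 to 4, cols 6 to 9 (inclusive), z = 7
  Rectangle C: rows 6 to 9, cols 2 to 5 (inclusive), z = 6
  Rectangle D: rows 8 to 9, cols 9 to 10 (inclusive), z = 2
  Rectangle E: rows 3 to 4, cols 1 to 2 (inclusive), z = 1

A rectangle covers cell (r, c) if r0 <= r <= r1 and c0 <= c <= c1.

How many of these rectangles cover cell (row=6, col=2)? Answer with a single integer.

Answer: 1

Derivation:
Check cell (6,2):
  A: rows 5-6 cols 6-10 -> outside (col miss)
  B: rows 3-4 cols 6-9 -> outside (row miss)
  C: rows 6-9 cols 2-5 -> covers
  D: rows 8-9 cols 9-10 -> outside (row miss)
  E: rows 3-4 cols 1-2 -> outside (row miss)
Count covering = 1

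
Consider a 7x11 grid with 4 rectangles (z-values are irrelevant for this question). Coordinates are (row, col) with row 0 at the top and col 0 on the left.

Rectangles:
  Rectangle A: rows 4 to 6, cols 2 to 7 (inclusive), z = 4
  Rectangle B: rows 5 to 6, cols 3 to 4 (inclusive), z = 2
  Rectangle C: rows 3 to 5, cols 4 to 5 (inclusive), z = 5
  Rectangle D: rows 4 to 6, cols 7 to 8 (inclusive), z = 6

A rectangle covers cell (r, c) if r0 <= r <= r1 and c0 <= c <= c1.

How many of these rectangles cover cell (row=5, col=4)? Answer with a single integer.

Answer: 3

Derivation:
Check cell (5,4):
  A: rows 4-6 cols 2-7 -> covers
  B: rows 5-6 cols 3-4 -> covers
  C: rows 3-5 cols 4-5 -> covers
  D: rows 4-6 cols 7-8 -> outside (col miss)
Count covering = 3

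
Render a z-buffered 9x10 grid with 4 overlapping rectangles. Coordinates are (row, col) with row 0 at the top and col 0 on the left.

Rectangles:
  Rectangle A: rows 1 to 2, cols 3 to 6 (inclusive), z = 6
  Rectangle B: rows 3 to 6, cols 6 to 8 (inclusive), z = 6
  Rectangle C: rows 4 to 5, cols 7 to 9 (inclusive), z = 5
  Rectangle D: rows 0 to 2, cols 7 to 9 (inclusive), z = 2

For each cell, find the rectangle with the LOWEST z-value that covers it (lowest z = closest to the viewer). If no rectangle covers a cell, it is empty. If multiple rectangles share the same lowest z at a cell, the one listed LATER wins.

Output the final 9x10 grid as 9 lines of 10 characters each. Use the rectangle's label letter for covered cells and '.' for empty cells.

.......DDD
...AAAADDD
...AAAADDD
......BBB.
......BCCC
......BCCC
......BBB.
..........
..........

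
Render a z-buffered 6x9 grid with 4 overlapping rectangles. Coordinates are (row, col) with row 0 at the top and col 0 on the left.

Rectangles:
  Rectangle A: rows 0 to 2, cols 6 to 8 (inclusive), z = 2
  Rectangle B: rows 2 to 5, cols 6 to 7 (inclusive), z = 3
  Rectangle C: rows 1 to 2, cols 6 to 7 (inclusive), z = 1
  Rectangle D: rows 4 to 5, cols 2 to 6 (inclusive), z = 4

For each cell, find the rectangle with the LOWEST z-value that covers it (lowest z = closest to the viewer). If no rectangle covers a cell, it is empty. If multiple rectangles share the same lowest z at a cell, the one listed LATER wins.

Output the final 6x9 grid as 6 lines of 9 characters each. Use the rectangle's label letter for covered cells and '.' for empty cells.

......AAA
......CCA
......CCA
......BB.
..DDDDBB.
..DDDDBB.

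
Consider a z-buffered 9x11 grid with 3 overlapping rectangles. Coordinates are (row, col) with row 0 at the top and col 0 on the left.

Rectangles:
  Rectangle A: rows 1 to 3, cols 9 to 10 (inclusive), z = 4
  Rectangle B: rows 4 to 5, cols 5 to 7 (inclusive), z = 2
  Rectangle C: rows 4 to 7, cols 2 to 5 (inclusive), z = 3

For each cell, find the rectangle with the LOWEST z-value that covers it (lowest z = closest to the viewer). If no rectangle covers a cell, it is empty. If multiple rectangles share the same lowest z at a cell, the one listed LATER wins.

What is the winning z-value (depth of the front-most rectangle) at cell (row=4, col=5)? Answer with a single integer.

Check cell (4,5):
  A: rows 1-3 cols 9-10 -> outside (row miss)
  B: rows 4-5 cols 5-7 z=2 -> covers; best now B (z=2)
  C: rows 4-7 cols 2-5 z=3 -> covers; best now B (z=2)
Winner: B at z=2

Answer: 2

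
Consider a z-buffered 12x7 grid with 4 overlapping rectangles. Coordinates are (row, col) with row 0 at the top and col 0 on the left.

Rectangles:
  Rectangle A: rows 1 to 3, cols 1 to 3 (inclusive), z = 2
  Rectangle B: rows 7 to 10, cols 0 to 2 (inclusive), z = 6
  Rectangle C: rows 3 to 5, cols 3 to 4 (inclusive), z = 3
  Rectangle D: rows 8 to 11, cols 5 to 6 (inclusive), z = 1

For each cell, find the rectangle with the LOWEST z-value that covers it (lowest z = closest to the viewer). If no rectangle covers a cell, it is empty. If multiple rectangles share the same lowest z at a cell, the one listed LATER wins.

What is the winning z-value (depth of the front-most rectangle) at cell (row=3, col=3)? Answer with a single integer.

Check cell (3,3):
  A: rows 1-3 cols 1-3 z=2 -> covers; best now A (z=2)
  B: rows 7-10 cols 0-2 -> outside (row miss)
  C: rows 3-5 cols 3-4 z=3 -> covers; best now A (z=2)
  D: rows 8-11 cols 5-6 -> outside (row miss)
Winner: A at z=2

Answer: 2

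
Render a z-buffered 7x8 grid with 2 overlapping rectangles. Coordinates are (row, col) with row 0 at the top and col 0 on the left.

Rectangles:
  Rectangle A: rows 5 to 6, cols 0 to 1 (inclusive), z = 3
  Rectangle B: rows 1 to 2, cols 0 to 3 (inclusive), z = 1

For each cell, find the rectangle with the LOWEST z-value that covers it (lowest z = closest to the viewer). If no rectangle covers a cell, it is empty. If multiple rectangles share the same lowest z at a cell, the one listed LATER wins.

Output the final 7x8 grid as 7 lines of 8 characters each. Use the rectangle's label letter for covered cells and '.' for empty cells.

........
BBBB....
BBBB....
........
........
AA......
AA......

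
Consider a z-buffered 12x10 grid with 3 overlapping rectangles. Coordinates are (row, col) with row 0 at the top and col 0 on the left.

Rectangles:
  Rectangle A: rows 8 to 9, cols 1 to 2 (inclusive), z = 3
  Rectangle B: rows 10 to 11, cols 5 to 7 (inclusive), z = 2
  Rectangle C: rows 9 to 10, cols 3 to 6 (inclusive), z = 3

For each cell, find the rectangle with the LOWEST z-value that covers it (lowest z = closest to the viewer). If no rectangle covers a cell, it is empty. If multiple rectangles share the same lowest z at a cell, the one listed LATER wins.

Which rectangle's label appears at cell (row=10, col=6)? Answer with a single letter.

Check cell (10,6):
  A: rows 8-9 cols 1-2 -> outside (row miss)
  B: rows 10-11 cols 5-7 z=2 -> covers; best now B (z=2)
  C: rows 9-10 cols 3-6 z=3 -> covers; best now B (z=2)
Winner: B at z=2

Answer: B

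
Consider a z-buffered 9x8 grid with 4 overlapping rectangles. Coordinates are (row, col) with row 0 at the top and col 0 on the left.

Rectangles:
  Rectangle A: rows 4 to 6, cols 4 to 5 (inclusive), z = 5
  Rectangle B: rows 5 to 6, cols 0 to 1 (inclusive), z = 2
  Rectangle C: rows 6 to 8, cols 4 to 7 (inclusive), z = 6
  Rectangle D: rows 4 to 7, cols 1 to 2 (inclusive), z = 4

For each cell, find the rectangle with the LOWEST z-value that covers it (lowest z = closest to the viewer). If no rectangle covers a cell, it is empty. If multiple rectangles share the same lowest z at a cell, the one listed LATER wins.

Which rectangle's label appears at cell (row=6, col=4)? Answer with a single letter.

Check cell (6,4):
  A: rows 4-6 cols 4-5 z=5 -> covers; best now A (z=5)
  B: rows 5-6 cols 0-1 -> outside (col miss)
  C: rows 6-8 cols 4-7 z=6 -> covers; best now A (z=5)
  D: rows 4-7 cols 1-2 -> outside (col miss)
Winner: A at z=5

Answer: A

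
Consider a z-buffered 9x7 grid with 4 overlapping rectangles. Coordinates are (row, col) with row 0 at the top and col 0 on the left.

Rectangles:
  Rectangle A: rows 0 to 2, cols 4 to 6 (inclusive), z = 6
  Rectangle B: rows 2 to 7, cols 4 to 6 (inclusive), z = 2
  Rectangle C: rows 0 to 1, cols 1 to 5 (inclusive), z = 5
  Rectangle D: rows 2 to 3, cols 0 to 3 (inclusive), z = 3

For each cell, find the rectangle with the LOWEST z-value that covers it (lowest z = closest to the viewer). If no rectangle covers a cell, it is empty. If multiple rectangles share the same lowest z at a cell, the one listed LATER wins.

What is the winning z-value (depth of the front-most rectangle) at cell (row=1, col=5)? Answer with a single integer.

Check cell (1,5):
  A: rows 0-2 cols 4-6 z=6 -> covers; best now A (z=6)
  B: rows 2-7 cols 4-6 -> outside (row miss)
  C: rows 0-1 cols 1-5 z=5 -> covers; best now C (z=5)
  D: rows 2-3 cols 0-3 -> outside (row miss)
Winner: C at z=5

Answer: 5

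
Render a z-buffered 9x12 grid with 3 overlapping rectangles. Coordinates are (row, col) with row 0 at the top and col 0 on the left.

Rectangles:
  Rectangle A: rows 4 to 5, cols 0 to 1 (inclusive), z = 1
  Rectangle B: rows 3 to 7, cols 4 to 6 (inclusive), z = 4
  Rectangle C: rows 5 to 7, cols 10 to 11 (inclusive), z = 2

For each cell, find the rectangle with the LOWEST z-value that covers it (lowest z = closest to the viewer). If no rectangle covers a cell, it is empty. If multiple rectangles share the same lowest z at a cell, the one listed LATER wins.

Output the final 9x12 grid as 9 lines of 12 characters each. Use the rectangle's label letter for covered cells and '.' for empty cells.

............
............
............
....BBB.....
AA..BBB.....
AA..BBB...CC
....BBB...CC
....BBB...CC
............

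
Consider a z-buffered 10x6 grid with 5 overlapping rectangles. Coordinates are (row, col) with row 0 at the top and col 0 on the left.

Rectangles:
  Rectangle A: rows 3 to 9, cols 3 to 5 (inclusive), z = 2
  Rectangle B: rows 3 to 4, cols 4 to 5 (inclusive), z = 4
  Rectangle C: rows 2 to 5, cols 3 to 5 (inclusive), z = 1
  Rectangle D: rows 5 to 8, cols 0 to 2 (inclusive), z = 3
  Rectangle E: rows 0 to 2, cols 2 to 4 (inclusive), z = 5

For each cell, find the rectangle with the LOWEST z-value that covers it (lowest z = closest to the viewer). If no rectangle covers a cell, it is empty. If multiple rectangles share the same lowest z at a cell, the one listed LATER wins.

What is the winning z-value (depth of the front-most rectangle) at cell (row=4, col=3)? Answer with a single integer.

Answer: 1

Derivation:
Check cell (4,3):
  A: rows 3-9 cols 3-5 z=2 -> covers; best now A (z=2)
  B: rows 3-4 cols 4-5 -> outside (col miss)
  C: rows 2-5 cols 3-5 z=1 -> covers; best now C (z=1)
  D: rows 5-8 cols 0-2 -> outside (row miss)
  E: rows 0-2 cols 2-4 -> outside (row miss)
Winner: C at z=1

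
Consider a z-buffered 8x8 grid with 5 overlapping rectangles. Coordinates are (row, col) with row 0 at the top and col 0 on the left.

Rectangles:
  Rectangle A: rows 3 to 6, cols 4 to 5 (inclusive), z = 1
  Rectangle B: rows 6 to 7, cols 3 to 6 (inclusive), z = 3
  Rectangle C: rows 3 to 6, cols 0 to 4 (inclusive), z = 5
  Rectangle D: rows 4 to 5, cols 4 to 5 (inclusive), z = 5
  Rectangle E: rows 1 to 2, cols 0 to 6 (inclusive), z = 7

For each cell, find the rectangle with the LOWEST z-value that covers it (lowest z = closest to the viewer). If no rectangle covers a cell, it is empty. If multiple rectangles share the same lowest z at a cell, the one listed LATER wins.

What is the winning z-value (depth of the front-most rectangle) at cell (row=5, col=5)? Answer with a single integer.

Check cell (5,5):
  A: rows 3-6 cols 4-5 z=1 -> covers; best now A (z=1)
  B: rows 6-7 cols 3-6 -> outside (row miss)
  C: rows 3-6 cols 0-4 -> outside (col miss)
  D: rows 4-5 cols 4-5 z=5 -> covers; best now A (z=1)
  E: rows 1-2 cols 0-6 -> outside (row miss)
Winner: A at z=1

Answer: 1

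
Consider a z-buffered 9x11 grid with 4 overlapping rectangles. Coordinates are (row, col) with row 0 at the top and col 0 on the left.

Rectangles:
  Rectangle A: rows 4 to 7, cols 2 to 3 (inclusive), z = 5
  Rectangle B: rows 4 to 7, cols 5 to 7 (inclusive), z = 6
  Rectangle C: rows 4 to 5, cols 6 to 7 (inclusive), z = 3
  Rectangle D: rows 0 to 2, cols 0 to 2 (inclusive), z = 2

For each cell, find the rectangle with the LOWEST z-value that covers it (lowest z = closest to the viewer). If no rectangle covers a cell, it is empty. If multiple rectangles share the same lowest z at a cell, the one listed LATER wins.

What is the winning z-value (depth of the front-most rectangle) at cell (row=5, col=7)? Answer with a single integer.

Answer: 3

Derivation:
Check cell (5,7):
  A: rows 4-7 cols 2-3 -> outside (col miss)
  B: rows 4-7 cols 5-7 z=6 -> covers; best now B (z=6)
  C: rows 4-5 cols 6-7 z=3 -> covers; best now C (z=3)
  D: rows 0-2 cols 0-2 -> outside (row miss)
Winner: C at z=3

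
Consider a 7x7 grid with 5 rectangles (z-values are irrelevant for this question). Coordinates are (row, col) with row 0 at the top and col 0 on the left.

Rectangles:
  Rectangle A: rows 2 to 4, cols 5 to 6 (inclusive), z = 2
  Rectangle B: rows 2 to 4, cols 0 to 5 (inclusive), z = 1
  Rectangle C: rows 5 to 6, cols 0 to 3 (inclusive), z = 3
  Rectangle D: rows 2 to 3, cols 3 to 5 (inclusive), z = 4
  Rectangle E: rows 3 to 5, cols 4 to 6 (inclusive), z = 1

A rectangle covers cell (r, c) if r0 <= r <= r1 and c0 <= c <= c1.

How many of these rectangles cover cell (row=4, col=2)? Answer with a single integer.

Check cell (4,2):
  A: rows 2-4 cols 5-6 -> outside (col miss)
  B: rows 2-4 cols 0-5 -> covers
  C: rows 5-6 cols 0-3 -> outside (row miss)
  D: rows 2-3 cols 3-5 -> outside (row miss)
  E: rows 3-5 cols 4-6 -> outside (col miss)
Count covering = 1

Answer: 1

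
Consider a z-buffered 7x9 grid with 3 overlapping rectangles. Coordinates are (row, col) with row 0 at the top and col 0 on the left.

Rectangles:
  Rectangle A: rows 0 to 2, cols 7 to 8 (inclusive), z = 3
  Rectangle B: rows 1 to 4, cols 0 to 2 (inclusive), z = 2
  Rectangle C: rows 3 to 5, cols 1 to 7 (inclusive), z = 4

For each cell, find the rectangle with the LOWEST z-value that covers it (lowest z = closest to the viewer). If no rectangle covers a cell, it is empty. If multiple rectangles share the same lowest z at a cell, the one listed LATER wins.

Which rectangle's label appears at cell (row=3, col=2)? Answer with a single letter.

Answer: B

Derivation:
Check cell (3,2):
  A: rows 0-2 cols 7-8 -> outside (row miss)
  B: rows 1-4 cols 0-2 z=2 -> covers; best now B (z=2)
  C: rows 3-5 cols 1-7 z=4 -> covers; best now B (z=2)
Winner: B at z=2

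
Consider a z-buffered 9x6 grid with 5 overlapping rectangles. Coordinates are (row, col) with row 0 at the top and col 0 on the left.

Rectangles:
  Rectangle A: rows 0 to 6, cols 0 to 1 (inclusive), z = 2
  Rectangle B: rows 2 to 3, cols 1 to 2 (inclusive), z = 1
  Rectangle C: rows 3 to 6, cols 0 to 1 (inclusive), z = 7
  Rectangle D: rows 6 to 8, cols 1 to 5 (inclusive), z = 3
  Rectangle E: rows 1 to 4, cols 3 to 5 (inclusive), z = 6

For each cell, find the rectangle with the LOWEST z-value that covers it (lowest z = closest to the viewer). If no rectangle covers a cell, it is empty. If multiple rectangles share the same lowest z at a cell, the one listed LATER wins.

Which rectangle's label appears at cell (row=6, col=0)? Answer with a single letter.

Answer: A

Derivation:
Check cell (6,0):
  A: rows 0-6 cols 0-1 z=2 -> covers; best now A (z=2)
  B: rows 2-3 cols 1-2 -> outside (row miss)
  C: rows 3-6 cols 0-1 z=7 -> covers; best now A (z=2)
  D: rows 6-8 cols 1-5 -> outside (col miss)
  E: rows 1-4 cols 3-5 -> outside (row miss)
Winner: A at z=2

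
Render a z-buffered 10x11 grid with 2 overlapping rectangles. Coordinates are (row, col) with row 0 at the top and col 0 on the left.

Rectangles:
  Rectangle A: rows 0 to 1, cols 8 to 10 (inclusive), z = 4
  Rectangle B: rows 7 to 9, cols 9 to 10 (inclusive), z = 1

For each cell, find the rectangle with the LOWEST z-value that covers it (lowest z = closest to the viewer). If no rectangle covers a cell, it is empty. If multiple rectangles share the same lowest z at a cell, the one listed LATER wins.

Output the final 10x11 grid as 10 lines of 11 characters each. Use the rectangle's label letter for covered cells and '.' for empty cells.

........AAA
........AAA
...........
...........
...........
...........
...........
.........BB
.........BB
.........BB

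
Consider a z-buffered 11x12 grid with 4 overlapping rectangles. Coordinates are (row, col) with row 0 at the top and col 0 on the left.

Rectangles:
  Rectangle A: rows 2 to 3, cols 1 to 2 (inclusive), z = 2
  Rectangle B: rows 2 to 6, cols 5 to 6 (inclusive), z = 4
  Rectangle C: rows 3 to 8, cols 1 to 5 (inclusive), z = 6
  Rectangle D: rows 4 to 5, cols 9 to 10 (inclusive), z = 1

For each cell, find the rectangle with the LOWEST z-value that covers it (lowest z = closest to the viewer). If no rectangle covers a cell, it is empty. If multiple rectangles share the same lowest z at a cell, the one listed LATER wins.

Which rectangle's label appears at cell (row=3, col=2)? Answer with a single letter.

Answer: A

Derivation:
Check cell (3,2):
  A: rows 2-3 cols 1-2 z=2 -> covers; best now A (z=2)
  B: rows 2-6 cols 5-6 -> outside (col miss)
  C: rows 3-8 cols 1-5 z=6 -> covers; best now A (z=2)
  D: rows 4-5 cols 9-10 -> outside (row miss)
Winner: A at z=2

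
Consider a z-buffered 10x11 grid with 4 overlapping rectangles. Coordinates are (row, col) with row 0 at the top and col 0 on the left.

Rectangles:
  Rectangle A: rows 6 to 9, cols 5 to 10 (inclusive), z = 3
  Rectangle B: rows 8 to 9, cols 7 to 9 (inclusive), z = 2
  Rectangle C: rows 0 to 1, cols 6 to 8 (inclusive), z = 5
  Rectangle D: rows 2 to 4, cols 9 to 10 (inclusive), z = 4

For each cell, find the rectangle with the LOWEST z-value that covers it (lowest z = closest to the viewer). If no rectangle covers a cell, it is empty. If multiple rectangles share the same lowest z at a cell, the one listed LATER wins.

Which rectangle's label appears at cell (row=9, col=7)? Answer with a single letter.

Answer: B

Derivation:
Check cell (9,7):
  A: rows 6-9 cols 5-10 z=3 -> covers; best now A (z=3)
  B: rows 8-9 cols 7-9 z=2 -> covers; best now B (z=2)
  C: rows 0-1 cols 6-8 -> outside (row miss)
  D: rows 2-4 cols 9-10 -> outside (row miss)
Winner: B at z=2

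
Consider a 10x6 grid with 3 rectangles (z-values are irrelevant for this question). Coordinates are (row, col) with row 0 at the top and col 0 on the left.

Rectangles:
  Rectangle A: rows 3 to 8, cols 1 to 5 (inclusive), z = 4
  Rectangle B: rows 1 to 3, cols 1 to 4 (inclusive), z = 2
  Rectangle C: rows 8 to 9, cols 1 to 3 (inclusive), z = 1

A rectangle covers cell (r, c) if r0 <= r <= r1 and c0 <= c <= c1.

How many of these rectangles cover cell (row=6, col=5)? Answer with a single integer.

Check cell (6,5):
  A: rows 3-8 cols 1-5 -> covers
  B: rows 1-3 cols 1-4 -> outside (row miss)
  C: rows 8-9 cols 1-3 -> outside (row miss)
Count covering = 1

Answer: 1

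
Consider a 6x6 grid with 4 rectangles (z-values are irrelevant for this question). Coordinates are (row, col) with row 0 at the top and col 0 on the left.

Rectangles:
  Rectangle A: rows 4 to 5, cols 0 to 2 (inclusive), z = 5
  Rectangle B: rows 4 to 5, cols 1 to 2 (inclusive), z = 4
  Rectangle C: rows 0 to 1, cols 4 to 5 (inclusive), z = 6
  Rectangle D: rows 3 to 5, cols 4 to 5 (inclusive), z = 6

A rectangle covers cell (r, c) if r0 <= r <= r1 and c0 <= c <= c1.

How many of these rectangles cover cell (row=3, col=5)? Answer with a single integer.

Check cell (3,5):
  A: rows 4-5 cols 0-2 -> outside (row miss)
  B: rows 4-5 cols 1-2 -> outside (row miss)
  C: rows 0-1 cols 4-5 -> outside (row miss)
  D: rows 3-5 cols 4-5 -> covers
Count covering = 1

Answer: 1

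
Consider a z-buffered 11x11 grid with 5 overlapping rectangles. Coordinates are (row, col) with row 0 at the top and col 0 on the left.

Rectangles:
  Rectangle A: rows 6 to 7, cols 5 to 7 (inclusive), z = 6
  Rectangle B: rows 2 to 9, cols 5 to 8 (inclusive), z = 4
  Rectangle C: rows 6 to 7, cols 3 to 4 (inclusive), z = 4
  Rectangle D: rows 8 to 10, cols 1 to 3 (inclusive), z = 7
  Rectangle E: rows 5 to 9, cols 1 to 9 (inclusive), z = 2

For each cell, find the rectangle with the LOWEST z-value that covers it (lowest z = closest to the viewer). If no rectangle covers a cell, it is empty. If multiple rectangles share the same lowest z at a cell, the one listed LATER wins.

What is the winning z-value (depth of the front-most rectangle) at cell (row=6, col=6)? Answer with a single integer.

Check cell (6,6):
  A: rows 6-7 cols 5-7 z=6 -> covers; best now A (z=6)
  B: rows 2-9 cols 5-8 z=4 -> covers; best now B (z=4)
  C: rows 6-7 cols 3-4 -> outside (col miss)
  D: rows 8-10 cols 1-3 -> outside (row miss)
  E: rows 5-9 cols 1-9 z=2 -> covers; best now E (z=2)
Winner: E at z=2

Answer: 2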